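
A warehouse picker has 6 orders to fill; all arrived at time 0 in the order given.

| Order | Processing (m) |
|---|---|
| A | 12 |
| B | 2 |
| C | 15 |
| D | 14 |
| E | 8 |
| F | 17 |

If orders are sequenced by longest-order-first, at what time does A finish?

58

LPT (decreasing processing time): F C D A E B.
F: 0→17
C: 17→32
D: 32→46
A: 46→58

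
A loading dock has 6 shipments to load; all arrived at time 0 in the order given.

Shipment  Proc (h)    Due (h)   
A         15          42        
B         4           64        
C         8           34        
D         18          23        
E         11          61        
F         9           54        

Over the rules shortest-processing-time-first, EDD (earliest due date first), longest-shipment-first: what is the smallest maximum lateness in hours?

SPT (increasing processing time): B C F E A D.
B: 0→4, due 64, lateness -60
C: 4→12, due 34, lateness -22
F: 12→21, due 54, lateness -33
E: 21→32, due 61, lateness -29
A: 32→47, due 42, lateness 5
D: 47→65, due 23, lateness 42
Maximum = 42.
EDD (increasing due date): D C A F E B.
D: 0→18, due 23, lateness -5
C: 18→26, due 34, lateness -8
A: 26→41, due 42, lateness -1
F: 41→50, due 54, lateness -4
E: 50→61, due 61, lateness 0
B: 61→65, due 64, lateness 1
Maximum = 1.
LPT (decreasing processing time): D A E F C B.
D: 0→18, due 23, lateness -5
A: 18→33, due 42, lateness -9
E: 33→44, due 61, lateness -17
F: 44→53, due 54, lateness -1
C: 53→61, due 34, lateness 27
B: 61→65, due 64, lateness 1
Maximum = 27.
SPT 42, EDD 1, LPT 27 → minimum 1.

1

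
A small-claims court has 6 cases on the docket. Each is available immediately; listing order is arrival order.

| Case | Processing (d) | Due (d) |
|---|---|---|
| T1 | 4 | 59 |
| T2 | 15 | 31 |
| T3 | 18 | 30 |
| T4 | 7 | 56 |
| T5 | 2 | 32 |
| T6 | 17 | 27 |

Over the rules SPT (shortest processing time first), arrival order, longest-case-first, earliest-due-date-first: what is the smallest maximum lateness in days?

SPT (increasing processing time): T5 T1 T4 T2 T6 T3.
T5: 0→2, due 32, lateness -30
T1: 2→6, due 59, lateness -53
T4: 6→13, due 56, lateness -43
T2: 13→28, due 31, lateness -3
T6: 28→45, due 27, lateness 18
T3: 45→63, due 30, lateness 33
Maximum = 33.
FIFO (arrival order): T1 T2 T3 T4 T5 T6.
T1: 0→4, due 59, lateness -55
T2: 4→19, due 31, lateness -12
T3: 19→37, due 30, lateness 7
T4: 37→44, due 56, lateness -12
T5: 44→46, due 32, lateness 14
T6: 46→63, due 27, lateness 36
Maximum = 36.
LPT (decreasing processing time): T3 T6 T2 T4 T1 T5.
T3: 0→18, due 30, lateness -12
T6: 18→35, due 27, lateness 8
T2: 35→50, due 31, lateness 19
T4: 50→57, due 56, lateness 1
T1: 57→61, due 59, lateness 2
T5: 61→63, due 32, lateness 31
Maximum = 31.
EDD (increasing due date): T6 T3 T2 T5 T4 T1.
T6: 0→17, due 27, lateness -10
T3: 17→35, due 30, lateness 5
T2: 35→50, due 31, lateness 19
T5: 50→52, due 32, lateness 20
T4: 52→59, due 56, lateness 3
T1: 59→63, due 59, lateness 4
Maximum = 20.
SPT 33, FIFO 36, LPT 31, EDD 20 → minimum 20.

20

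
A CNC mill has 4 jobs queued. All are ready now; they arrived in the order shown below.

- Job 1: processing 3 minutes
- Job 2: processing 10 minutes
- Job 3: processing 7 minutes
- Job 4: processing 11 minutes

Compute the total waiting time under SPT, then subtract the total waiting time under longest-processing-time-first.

SPT (increasing processing time): Job 1 Job 3 Job 2 Job 4.
Job 1: waits 0, runs 0→3
Job 3: waits 3, runs 3→10
Job 2: waits 10, runs 10→20
Job 4: waits 20, runs 20→31
Sum = 0+3+10+20 = 33.
LPT (decreasing processing time): Job 4 Job 2 Job 3 Job 1.
Job 4: waits 0, runs 0→11
Job 2: waits 11, runs 11→21
Job 3: waits 21, runs 21→28
Job 1: waits 28, runs 28→31
Sum = 0+11+21+28 = 60.
Difference = 33 − 60 = -27.

-27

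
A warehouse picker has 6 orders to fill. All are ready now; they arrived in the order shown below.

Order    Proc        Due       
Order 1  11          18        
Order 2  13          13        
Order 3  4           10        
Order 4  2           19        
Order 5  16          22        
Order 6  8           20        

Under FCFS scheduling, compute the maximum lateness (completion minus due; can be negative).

FIFO (arrival order): Order 1 Order 2 Order 3 Order 4 Order 5 Order 6.
Order 1: 0→11, due 18, lateness -7
Order 2: 11→24, due 13, lateness 11
Order 3: 24→28, due 10, lateness 18
Order 4: 28→30, due 19, lateness 11
Order 5: 30→46, due 22, lateness 24
Order 6: 46→54, due 20, lateness 34
Maximum = 34.

34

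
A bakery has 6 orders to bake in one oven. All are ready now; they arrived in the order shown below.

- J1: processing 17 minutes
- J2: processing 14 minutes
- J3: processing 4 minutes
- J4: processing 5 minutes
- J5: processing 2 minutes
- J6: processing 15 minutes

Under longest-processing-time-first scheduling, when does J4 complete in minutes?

LPT (decreasing processing time): J1 J6 J2 J4 J3 J5.
J1: 0→17
J6: 17→32
J2: 32→46
J4: 46→51

51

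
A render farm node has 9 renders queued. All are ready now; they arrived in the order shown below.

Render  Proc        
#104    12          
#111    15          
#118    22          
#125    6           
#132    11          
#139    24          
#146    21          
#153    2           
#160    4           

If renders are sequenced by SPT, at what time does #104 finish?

SPT (increasing processing time): #153 #160 #125 #132 #104 #111 #146 #118 #139.
#153: 0→2
#160: 2→6
#125: 6→12
#132: 12→23
#104: 23→35

35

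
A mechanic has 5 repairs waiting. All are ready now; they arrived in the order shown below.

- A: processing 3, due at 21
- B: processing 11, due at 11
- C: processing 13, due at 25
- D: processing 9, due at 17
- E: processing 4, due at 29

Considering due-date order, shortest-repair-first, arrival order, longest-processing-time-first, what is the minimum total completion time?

EDD (increasing due date): B D A C E.
B: 0→11
D: 11→20
A: 20→23
C: 23→36
E: 36→40
Sum = 11+20+23+36+40 = 130.
SPT (increasing processing time): A E D B C.
A: 0→3
E: 3→7
D: 7→16
B: 16→27
C: 27→40
Sum = 3+7+16+27+40 = 93.
FIFO (arrival order): A B C D E.
A: 0→3
B: 3→14
C: 14→27
D: 27→36
E: 36→40
Sum = 3+14+27+36+40 = 120.
LPT (decreasing processing time): C B D E A.
C: 0→13
B: 13→24
D: 24→33
E: 33→37
A: 37→40
Sum = 13+24+33+37+40 = 147.
EDD 130, SPT 93, FIFO 120, LPT 147 → minimum 93.

93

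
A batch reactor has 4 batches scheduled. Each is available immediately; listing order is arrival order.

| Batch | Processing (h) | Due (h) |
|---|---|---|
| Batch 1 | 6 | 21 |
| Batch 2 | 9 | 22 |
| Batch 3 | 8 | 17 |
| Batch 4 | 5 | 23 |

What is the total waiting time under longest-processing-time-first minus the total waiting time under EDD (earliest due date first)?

4

LPT (decreasing processing time): Batch 2 Batch 3 Batch 1 Batch 4.
Batch 2: waits 0, runs 0→9
Batch 3: waits 9, runs 9→17
Batch 1: waits 17, runs 17→23
Batch 4: waits 23, runs 23→28
Sum = 0+9+17+23 = 49.
EDD (increasing due date): Batch 3 Batch 1 Batch 2 Batch 4.
Batch 3: waits 0, runs 0→8
Batch 1: waits 8, runs 8→14
Batch 2: waits 14, runs 14→23
Batch 4: waits 23, runs 23→28
Sum = 0+8+14+23 = 45.
Difference = 49 − 45 = 4.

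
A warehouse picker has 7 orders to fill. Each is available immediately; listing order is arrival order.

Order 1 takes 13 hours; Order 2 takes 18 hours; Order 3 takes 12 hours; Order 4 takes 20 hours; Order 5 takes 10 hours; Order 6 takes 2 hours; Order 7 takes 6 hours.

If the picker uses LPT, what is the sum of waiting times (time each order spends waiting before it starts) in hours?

324

LPT (decreasing processing time): Order 4 Order 2 Order 1 Order 3 Order 5 Order 7 Order 6.
Order 4: waits 0, runs 0→20
Order 2: waits 20, runs 20→38
Order 1: waits 38, runs 38→51
Order 3: waits 51, runs 51→63
Order 5: waits 63, runs 63→73
Order 7: waits 73, runs 73→79
Order 6: waits 79, runs 79→81
Sum = 0+20+38+51+63+73+79 = 324.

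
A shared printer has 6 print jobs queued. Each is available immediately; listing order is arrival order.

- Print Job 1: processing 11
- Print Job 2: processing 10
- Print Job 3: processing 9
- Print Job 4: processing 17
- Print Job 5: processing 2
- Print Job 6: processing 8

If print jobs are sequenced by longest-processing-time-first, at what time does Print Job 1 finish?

LPT (decreasing processing time): Print Job 4 Print Job 1 Print Job 2 Print Job 3 Print Job 6 Print Job 5.
Print Job 4: 0→17
Print Job 1: 17→28

28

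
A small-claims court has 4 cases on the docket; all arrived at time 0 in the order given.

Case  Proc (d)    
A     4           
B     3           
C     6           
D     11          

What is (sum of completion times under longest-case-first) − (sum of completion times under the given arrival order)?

25

LPT (decreasing processing time): D C A B.
D: 0→11
C: 11→17
A: 17→21
B: 21→24
Sum = 11+17+21+24 = 73.
FIFO (arrival order): A B C D.
A: 0→4
B: 4→7
C: 7→13
D: 13→24
Sum = 4+7+13+24 = 48.
Difference = 73 − 48 = 25.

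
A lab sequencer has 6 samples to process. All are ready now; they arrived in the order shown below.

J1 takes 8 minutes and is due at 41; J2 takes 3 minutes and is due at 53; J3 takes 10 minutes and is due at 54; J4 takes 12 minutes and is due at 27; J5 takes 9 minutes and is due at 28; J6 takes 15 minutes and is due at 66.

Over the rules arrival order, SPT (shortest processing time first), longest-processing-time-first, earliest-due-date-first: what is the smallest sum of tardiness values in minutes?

0

FIFO (arrival order): J1 J2 J3 J4 J5 J6.
J1: 0→8, due 41, tardiness 0
J2: 8→11, due 53, tardiness 0
J3: 11→21, due 54, tardiness 0
J4: 21→33, due 27, tardiness 6
J5: 33→42, due 28, tardiness 14
J6: 42→57, due 66, tardiness 0
Sum = 0+0+0+6+14+0 = 20.
SPT (increasing processing time): J2 J1 J5 J3 J4 J6.
J2: 0→3, due 53, tardiness 0
J1: 3→11, due 41, tardiness 0
J5: 11→20, due 28, tardiness 0
J3: 20→30, due 54, tardiness 0
J4: 30→42, due 27, tardiness 15
J6: 42→57, due 66, tardiness 0
Sum = 0+0+0+0+15+0 = 15.
LPT (decreasing processing time): J6 J4 J3 J5 J1 J2.
J6: 0→15, due 66, tardiness 0
J4: 15→27, due 27, tardiness 0
J3: 27→37, due 54, tardiness 0
J5: 37→46, due 28, tardiness 18
J1: 46→54, due 41, tardiness 13
J2: 54→57, due 53, tardiness 4
Sum = 0+0+0+18+13+4 = 35.
EDD (increasing due date): J4 J5 J1 J2 J3 J6.
J4: 0→12, due 27, tardiness 0
J5: 12→21, due 28, tardiness 0
J1: 21→29, due 41, tardiness 0
J2: 29→32, due 53, tardiness 0
J3: 32→42, due 54, tardiness 0
J6: 42→57, due 66, tardiness 0
Sum = 0+0+0+0+0+0 = 0.
FIFO 20, SPT 15, LPT 35, EDD 0 → minimum 0.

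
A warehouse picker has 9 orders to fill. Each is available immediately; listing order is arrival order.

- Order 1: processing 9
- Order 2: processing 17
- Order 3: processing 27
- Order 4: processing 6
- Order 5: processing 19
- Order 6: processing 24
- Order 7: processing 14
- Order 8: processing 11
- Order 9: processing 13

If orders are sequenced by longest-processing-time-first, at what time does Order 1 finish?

134

LPT (decreasing processing time): Order 3 Order 6 Order 5 Order 2 Order 7 Order 9 Order 8 Order 1 Order 4.
Order 3: 0→27
Order 6: 27→51
Order 5: 51→70
Order 2: 70→87
Order 7: 87→101
Order 9: 101→114
Order 8: 114→125
Order 1: 125→134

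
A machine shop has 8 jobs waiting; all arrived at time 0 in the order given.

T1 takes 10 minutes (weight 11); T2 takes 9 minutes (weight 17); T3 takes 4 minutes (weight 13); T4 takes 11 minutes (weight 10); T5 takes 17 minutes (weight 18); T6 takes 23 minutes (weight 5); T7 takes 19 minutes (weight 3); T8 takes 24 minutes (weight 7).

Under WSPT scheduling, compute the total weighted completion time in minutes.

3122

WSPT (decreasing weight/processing-time ratio): T3 T2 T1 T5 T4 T8 T6 T7.
T3: finishes 4, weight 13, w·C = 52
T2: finishes 13, weight 17, w·C = 221
T1: finishes 23, weight 11, w·C = 253
T5: finishes 40, weight 18, w·C = 720
T4: finishes 51, weight 10, w·C = 510
T8: finishes 75, weight 7, w·C = 525
T6: finishes 98, weight 5, w·C = 490
T7: finishes 117, weight 3, w·C = 351
Sum = 52+221+253+720+510+525+490+351 = 3122.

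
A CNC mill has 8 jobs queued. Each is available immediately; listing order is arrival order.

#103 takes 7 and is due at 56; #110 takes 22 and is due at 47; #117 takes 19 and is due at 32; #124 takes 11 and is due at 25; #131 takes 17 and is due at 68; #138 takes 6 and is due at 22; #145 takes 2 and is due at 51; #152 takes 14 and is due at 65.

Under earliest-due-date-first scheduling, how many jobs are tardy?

EDD (increasing due date): #138 #124 #117 #110 #145 #103 #152 #131.
#138: 0→6, due 22, tardiness 0
#124: 6→17, due 25, tardiness 0
#117: 17→36, due 32, tardiness 4
#110: 36→58, due 47, tardiness 11
#145: 58→60, due 51, tardiness 9
#103: 60→67, due 56, tardiness 11
#152: 67→81, due 65, tardiness 16
#131: 81→98, due 68, tardiness 30
Late jobs: 6.

6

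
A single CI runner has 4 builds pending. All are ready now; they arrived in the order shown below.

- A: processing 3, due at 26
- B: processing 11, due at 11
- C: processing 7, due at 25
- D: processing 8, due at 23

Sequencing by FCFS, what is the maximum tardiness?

FIFO (arrival order): A B C D.
A: 0→3, due 26, tardiness 0
B: 3→14, due 11, tardiness 3
C: 14→21, due 25, tardiness 0
D: 21→29, due 23, tardiness 6
Maximum = 6.

6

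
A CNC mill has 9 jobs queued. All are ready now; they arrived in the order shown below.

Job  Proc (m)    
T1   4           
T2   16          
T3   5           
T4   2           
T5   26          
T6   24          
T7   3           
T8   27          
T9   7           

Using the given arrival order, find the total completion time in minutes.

507

FIFO (arrival order): T1 T2 T3 T4 T5 T6 T7 T8 T9.
T1: 0→4
T2: 4→20
T3: 20→25
T4: 25→27
T5: 27→53
T6: 53→77
T7: 77→80
T8: 80→107
T9: 107→114
Sum = 4+20+25+27+53+77+80+107+114 = 507.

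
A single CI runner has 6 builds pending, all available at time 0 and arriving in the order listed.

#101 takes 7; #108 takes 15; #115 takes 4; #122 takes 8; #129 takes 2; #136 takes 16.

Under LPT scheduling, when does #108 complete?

LPT (decreasing processing time): #136 #108 #122 #101 #115 #129.
#136: 0→16
#108: 16→31

31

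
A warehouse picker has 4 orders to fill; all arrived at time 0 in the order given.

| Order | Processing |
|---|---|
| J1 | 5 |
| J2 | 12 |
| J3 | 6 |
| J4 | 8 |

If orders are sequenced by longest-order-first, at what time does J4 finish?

20

LPT (decreasing processing time): J2 J4 J3 J1.
J2: 0→12
J4: 12→20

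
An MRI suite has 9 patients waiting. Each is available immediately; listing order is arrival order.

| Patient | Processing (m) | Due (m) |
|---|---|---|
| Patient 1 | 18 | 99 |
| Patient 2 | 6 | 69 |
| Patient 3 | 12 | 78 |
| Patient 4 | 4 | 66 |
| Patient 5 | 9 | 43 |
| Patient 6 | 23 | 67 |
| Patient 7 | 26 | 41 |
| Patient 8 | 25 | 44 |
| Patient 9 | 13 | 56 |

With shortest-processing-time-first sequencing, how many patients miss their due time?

3

SPT (increasing processing time): Patient 4 Patient 2 Patient 5 Patient 3 Patient 9 Patient 1 Patient 6 Patient 8 Patient 7.
Patient 4: 0→4, due 66, tardiness 0
Patient 2: 4→10, due 69, tardiness 0
Patient 5: 10→19, due 43, tardiness 0
Patient 3: 19→31, due 78, tardiness 0
Patient 9: 31→44, due 56, tardiness 0
Patient 1: 44→62, due 99, tardiness 0
Patient 6: 62→85, due 67, tardiness 18
Patient 8: 85→110, due 44, tardiness 66
Patient 7: 110→136, due 41, tardiness 95
Late patients: 3.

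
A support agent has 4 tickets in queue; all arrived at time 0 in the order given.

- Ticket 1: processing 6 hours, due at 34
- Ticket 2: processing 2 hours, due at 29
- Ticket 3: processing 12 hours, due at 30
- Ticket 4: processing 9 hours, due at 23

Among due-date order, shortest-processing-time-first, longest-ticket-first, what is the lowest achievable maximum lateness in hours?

EDD (increasing due date): Ticket 4 Ticket 2 Ticket 3 Ticket 1.
Ticket 4: 0→9, due 23, lateness -14
Ticket 2: 9→11, due 29, lateness -18
Ticket 3: 11→23, due 30, lateness -7
Ticket 1: 23→29, due 34, lateness -5
Maximum = -5.
SPT (increasing processing time): Ticket 2 Ticket 1 Ticket 4 Ticket 3.
Ticket 2: 0→2, due 29, lateness -27
Ticket 1: 2→8, due 34, lateness -26
Ticket 4: 8→17, due 23, lateness -6
Ticket 3: 17→29, due 30, lateness -1
Maximum = -1.
LPT (decreasing processing time): Ticket 3 Ticket 4 Ticket 1 Ticket 2.
Ticket 3: 0→12, due 30, lateness -18
Ticket 4: 12→21, due 23, lateness -2
Ticket 1: 21→27, due 34, lateness -7
Ticket 2: 27→29, due 29, lateness 0
Maximum = 0.
EDD -5, SPT -1, LPT 0 → minimum -5.

-5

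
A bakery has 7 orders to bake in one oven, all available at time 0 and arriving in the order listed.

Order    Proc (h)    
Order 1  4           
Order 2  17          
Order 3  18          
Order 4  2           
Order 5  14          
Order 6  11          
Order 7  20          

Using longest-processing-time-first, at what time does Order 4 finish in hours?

LPT (decreasing processing time): Order 7 Order 3 Order 2 Order 5 Order 6 Order 1 Order 4.
Order 7: 0→20
Order 3: 20→38
Order 2: 38→55
Order 5: 55→69
Order 6: 69→80
Order 1: 80→84
Order 4: 84→86

86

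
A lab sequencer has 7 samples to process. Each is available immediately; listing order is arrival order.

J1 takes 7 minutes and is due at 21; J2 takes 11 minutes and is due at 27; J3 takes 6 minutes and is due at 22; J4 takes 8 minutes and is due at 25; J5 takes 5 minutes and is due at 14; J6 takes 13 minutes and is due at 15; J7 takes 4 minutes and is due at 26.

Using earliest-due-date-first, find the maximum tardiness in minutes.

27

EDD (increasing due date): J5 J6 J1 J3 J4 J7 J2.
J5: 0→5, due 14, tardiness 0
J6: 5→18, due 15, tardiness 3
J1: 18→25, due 21, tardiness 4
J3: 25→31, due 22, tardiness 9
J4: 31→39, due 25, tardiness 14
J7: 39→43, due 26, tardiness 17
J2: 43→54, due 27, tardiness 27
Maximum = 27.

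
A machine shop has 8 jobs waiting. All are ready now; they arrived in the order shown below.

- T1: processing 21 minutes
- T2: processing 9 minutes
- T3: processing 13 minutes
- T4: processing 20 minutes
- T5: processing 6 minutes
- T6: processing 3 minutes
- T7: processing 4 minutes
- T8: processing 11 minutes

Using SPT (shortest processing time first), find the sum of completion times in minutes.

SPT (increasing processing time): T6 T7 T5 T2 T8 T3 T4 T1.
T6: 0→3
T7: 3→7
T5: 7→13
T2: 13→22
T8: 22→33
T3: 33→46
T4: 46→66
T1: 66→87
Sum = 3+7+13+22+33+46+66+87 = 277.

277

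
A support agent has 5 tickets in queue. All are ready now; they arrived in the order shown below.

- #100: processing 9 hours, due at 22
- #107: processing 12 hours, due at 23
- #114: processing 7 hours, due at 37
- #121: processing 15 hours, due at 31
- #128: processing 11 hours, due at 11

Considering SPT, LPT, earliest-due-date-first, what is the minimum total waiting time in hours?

SPT (increasing processing time): #114 #100 #128 #107 #121.
#114: waits 0, runs 0→7
#100: waits 7, runs 7→16
#128: waits 16, runs 16→27
#107: waits 27, runs 27→39
#121: waits 39, runs 39→54
Sum = 0+7+16+27+39 = 89.
LPT (decreasing processing time): #121 #107 #128 #100 #114.
#121: waits 0, runs 0→15
#107: waits 15, runs 15→27
#128: waits 27, runs 27→38
#100: waits 38, runs 38→47
#114: waits 47, runs 47→54
Sum = 0+15+27+38+47 = 127.
EDD (increasing due date): #128 #100 #107 #121 #114.
#128: waits 0, runs 0→11
#100: waits 11, runs 11→20
#107: waits 20, runs 20→32
#121: waits 32, runs 32→47
#114: waits 47, runs 47→54
Sum = 0+11+20+32+47 = 110.
SPT 89, LPT 127, EDD 110 → minimum 89.

89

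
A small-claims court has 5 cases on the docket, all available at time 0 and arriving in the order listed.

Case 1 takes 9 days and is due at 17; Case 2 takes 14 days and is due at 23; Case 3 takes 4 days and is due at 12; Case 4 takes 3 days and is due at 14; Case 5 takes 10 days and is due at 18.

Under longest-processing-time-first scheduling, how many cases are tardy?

LPT (decreasing processing time): Case 2 Case 5 Case 1 Case 3 Case 4.
Case 2: 0→14, due 23, tardiness 0
Case 5: 14→24, due 18, tardiness 6
Case 1: 24→33, due 17, tardiness 16
Case 3: 33→37, due 12, tardiness 25
Case 4: 37→40, due 14, tardiness 26
Late cases: 4.

4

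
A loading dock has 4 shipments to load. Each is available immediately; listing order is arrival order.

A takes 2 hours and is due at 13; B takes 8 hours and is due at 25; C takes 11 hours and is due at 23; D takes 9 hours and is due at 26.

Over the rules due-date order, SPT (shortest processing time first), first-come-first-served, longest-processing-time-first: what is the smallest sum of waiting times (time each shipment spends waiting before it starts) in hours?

31

EDD (increasing due date): A C B D.
A: waits 0, runs 0→2
C: waits 2, runs 2→13
B: waits 13, runs 13→21
D: waits 21, runs 21→30
Sum = 0+2+13+21 = 36.
SPT (increasing processing time): A B D C.
A: waits 0, runs 0→2
B: waits 2, runs 2→10
D: waits 10, runs 10→19
C: waits 19, runs 19→30
Sum = 0+2+10+19 = 31.
FIFO (arrival order): A B C D.
A: waits 0, runs 0→2
B: waits 2, runs 2→10
C: waits 10, runs 10→21
D: waits 21, runs 21→30
Sum = 0+2+10+21 = 33.
LPT (decreasing processing time): C D B A.
C: waits 0, runs 0→11
D: waits 11, runs 11→20
B: waits 20, runs 20→28
A: waits 28, runs 28→30
Sum = 0+11+20+28 = 59.
EDD 36, SPT 31, FIFO 33, LPT 59 → minimum 31.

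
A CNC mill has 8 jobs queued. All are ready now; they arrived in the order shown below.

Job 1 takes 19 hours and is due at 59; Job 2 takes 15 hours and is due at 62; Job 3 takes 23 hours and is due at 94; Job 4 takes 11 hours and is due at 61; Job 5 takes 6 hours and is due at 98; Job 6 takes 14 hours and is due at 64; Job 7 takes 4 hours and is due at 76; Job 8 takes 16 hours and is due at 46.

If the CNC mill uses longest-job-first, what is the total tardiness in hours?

LPT (decreasing processing time): Job 3 Job 1 Job 8 Job 2 Job 6 Job 4 Job 5 Job 7.
Job 3: 0→23, due 94, tardiness 0
Job 1: 23→42, due 59, tardiness 0
Job 8: 42→58, due 46, tardiness 12
Job 2: 58→73, due 62, tardiness 11
Job 6: 73→87, due 64, tardiness 23
Job 4: 87→98, due 61, tardiness 37
Job 5: 98→104, due 98, tardiness 6
Job 7: 104→108, due 76, tardiness 32
Sum = 0+0+12+11+23+37+6+32 = 121.

121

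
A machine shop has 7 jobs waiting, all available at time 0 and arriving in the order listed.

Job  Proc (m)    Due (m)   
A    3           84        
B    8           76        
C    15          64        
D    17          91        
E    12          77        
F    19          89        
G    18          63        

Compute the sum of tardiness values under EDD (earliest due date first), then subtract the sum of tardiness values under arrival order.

-28

EDD (increasing due date): G C B E A F D.
G: 0→18, due 63, tardiness 0
C: 18→33, due 64, tardiness 0
B: 33→41, due 76, tardiness 0
E: 41→53, due 77, tardiness 0
A: 53→56, due 84, tardiness 0
F: 56→75, due 89, tardiness 0
D: 75→92, due 91, tardiness 1
Sum = 0+0+0+0+0+0+1 = 1.
FIFO (arrival order): A B C D E F G.
A: 0→3, due 84, tardiness 0
B: 3→11, due 76, tardiness 0
C: 11→26, due 64, tardiness 0
D: 26→43, due 91, tardiness 0
E: 43→55, due 77, tardiness 0
F: 55→74, due 89, tardiness 0
G: 74→92, due 63, tardiness 29
Sum = 0+0+0+0+0+0+29 = 29.
Difference = 1 − 29 = -28.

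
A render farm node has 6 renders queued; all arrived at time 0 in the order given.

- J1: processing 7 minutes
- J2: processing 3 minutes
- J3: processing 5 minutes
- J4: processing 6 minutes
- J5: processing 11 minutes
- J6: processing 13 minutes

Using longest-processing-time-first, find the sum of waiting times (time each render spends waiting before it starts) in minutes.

147

LPT (decreasing processing time): J6 J5 J1 J4 J3 J2.
J6: waits 0, runs 0→13
J5: waits 13, runs 13→24
J1: waits 24, runs 24→31
J4: waits 31, runs 31→37
J3: waits 37, runs 37→42
J2: waits 42, runs 42→45
Sum = 0+13+24+31+37+42 = 147.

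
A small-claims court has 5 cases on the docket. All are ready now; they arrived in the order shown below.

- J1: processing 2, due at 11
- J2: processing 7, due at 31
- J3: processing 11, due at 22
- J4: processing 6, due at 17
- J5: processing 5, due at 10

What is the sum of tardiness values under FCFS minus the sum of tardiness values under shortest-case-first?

FIFO (arrival order): J1 J2 J3 J4 J5.
J1: 0→2, due 11, tardiness 0
J2: 2→9, due 31, tardiness 0
J3: 9→20, due 22, tardiness 0
J4: 20→26, due 17, tardiness 9
J5: 26→31, due 10, tardiness 21
Sum = 0+0+0+9+21 = 30.
SPT (increasing processing time): J1 J5 J4 J2 J3.
J1: 0→2, due 11, tardiness 0
J5: 2→7, due 10, tardiness 0
J4: 7→13, due 17, tardiness 0
J2: 13→20, due 31, tardiness 0
J3: 20→31, due 22, tardiness 9
Sum = 0+0+0+0+9 = 9.
Difference = 30 − 9 = 21.

21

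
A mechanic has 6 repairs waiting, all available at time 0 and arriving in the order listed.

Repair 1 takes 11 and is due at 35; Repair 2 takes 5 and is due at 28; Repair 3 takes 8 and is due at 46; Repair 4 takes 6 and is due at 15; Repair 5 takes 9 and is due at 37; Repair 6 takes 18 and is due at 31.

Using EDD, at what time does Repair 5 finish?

49

EDD (increasing due date): Repair 4 Repair 2 Repair 6 Repair 1 Repair 5 Repair 3.
Repair 4: 0→6
Repair 2: 6→11
Repair 6: 11→29
Repair 1: 29→40
Repair 5: 40→49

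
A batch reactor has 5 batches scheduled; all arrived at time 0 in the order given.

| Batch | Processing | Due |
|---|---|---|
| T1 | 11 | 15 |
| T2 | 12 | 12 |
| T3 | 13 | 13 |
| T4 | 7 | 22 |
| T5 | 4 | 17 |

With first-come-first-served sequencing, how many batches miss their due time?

4

FIFO (arrival order): T1 T2 T3 T4 T5.
T1: 0→11, due 15, tardiness 0
T2: 11→23, due 12, tardiness 11
T3: 23→36, due 13, tardiness 23
T4: 36→43, due 22, tardiness 21
T5: 43→47, due 17, tardiness 30
Late batches: 4.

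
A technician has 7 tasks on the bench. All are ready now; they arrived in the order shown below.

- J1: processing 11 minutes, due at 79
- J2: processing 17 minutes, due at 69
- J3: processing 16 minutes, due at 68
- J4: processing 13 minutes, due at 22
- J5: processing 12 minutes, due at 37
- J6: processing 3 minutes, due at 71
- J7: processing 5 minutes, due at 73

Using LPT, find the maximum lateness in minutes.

LPT (decreasing processing time): J2 J3 J4 J5 J1 J7 J6.
J2: 0→17, due 69, lateness -52
J3: 17→33, due 68, lateness -35
J4: 33→46, due 22, lateness 24
J5: 46→58, due 37, lateness 21
J1: 58→69, due 79, lateness -10
J7: 69→74, due 73, lateness 1
J6: 74→77, due 71, lateness 6
Maximum = 24.

24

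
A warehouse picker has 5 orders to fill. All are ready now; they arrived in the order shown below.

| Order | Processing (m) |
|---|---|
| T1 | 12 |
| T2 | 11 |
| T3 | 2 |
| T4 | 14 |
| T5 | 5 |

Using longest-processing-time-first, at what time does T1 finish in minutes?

26

LPT (decreasing processing time): T4 T1 T2 T5 T3.
T4: 0→14
T1: 14→26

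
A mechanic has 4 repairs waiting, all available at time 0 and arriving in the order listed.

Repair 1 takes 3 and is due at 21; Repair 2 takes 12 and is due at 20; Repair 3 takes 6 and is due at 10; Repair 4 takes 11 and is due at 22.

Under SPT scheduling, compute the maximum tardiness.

12

SPT (increasing processing time): Repair 1 Repair 3 Repair 4 Repair 2.
Repair 1: 0→3, due 21, tardiness 0
Repair 3: 3→9, due 10, tardiness 0
Repair 4: 9→20, due 22, tardiness 0
Repair 2: 20→32, due 20, tardiness 12
Maximum = 12.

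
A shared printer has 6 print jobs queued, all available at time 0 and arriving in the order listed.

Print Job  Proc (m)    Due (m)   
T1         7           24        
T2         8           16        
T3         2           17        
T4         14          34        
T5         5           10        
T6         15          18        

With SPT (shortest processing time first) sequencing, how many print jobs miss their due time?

SPT (increasing processing time): T3 T5 T1 T2 T4 T6.
T3: 0→2, due 17, tardiness 0
T5: 2→7, due 10, tardiness 0
T1: 7→14, due 24, tardiness 0
T2: 14→22, due 16, tardiness 6
T4: 22→36, due 34, tardiness 2
T6: 36→51, due 18, tardiness 33
Late print jobs: 3.

3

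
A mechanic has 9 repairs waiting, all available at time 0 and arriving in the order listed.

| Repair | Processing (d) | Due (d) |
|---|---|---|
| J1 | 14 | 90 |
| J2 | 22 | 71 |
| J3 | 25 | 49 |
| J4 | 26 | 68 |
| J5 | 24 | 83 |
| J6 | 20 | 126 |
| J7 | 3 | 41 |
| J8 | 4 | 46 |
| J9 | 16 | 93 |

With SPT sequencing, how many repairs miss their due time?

4

SPT (increasing processing time): J7 J8 J1 J9 J6 J2 J5 J3 J4.
J7: 0→3, due 41, tardiness 0
J8: 3→7, due 46, tardiness 0
J1: 7→21, due 90, tardiness 0
J9: 21→37, due 93, tardiness 0
J6: 37→57, due 126, tardiness 0
J2: 57→79, due 71, tardiness 8
J5: 79→103, due 83, tardiness 20
J3: 103→128, due 49, tardiness 79
J4: 128→154, due 68, tardiness 86
Late repairs: 4.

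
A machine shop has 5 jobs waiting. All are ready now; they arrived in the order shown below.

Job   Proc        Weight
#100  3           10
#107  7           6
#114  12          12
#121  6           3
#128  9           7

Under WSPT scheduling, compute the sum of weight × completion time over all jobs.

670

WSPT (decreasing weight/processing-time ratio): #100 #114 #107 #128 #121.
#100: finishes 3, weight 10, w·C = 30
#114: finishes 15, weight 12, w·C = 180
#107: finishes 22, weight 6, w·C = 132
#128: finishes 31, weight 7, w·C = 217
#121: finishes 37, weight 3, w·C = 111
Sum = 30+180+132+217+111 = 670.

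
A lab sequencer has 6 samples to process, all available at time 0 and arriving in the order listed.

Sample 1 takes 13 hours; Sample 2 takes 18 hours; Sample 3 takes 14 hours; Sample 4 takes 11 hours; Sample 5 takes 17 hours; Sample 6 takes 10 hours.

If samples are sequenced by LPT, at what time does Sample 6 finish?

83

LPT (decreasing processing time): Sample 2 Sample 5 Sample 3 Sample 1 Sample 4 Sample 6.
Sample 2: 0→18
Sample 5: 18→35
Sample 3: 35→49
Sample 1: 49→62
Sample 4: 62→73
Sample 6: 73→83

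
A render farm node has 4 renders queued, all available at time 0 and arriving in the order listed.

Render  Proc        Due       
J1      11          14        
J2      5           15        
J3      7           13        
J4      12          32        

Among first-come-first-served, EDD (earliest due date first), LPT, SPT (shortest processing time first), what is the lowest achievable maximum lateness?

FIFO (arrival order): J1 J2 J3 J4.
J1: 0→11, due 14, lateness -3
J2: 11→16, due 15, lateness 1
J3: 16→23, due 13, lateness 10
J4: 23→35, due 32, lateness 3
Maximum = 10.
EDD (increasing due date): J3 J1 J2 J4.
J3: 0→7, due 13, lateness -6
J1: 7→18, due 14, lateness 4
J2: 18→23, due 15, lateness 8
J4: 23→35, due 32, lateness 3
Maximum = 8.
LPT (decreasing processing time): J4 J1 J3 J2.
J4: 0→12, due 32, lateness -20
J1: 12→23, due 14, lateness 9
J3: 23→30, due 13, lateness 17
J2: 30→35, due 15, lateness 20
Maximum = 20.
SPT (increasing processing time): J2 J3 J1 J4.
J2: 0→5, due 15, lateness -10
J3: 5→12, due 13, lateness -1
J1: 12→23, due 14, lateness 9
J4: 23→35, due 32, lateness 3
Maximum = 9.
FIFO 10, EDD 8, LPT 20, SPT 9 → minimum 8.

8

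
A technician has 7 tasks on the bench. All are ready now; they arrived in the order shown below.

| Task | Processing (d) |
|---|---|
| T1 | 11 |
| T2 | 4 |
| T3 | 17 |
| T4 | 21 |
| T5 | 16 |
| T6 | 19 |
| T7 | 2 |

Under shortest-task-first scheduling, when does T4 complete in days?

90

SPT (increasing processing time): T7 T2 T1 T5 T3 T6 T4.
T7: 0→2
T2: 2→6
T1: 6→17
T5: 17→33
T3: 33→50
T6: 50→69
T4: 69→90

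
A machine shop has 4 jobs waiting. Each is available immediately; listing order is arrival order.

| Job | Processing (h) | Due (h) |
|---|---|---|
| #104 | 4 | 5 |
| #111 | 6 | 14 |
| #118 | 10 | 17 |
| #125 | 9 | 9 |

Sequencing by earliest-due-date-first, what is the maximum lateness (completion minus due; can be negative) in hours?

EDD (increasing due date): #104 #125 #111 #118.
#104: 0→4, due 5, lateness -1
#125: 4→13, due 9, lateness 4
#111: 13→19, due 14, lateness 5
#118: 19→29, due 17, lateness 12
Maximum = 12.

12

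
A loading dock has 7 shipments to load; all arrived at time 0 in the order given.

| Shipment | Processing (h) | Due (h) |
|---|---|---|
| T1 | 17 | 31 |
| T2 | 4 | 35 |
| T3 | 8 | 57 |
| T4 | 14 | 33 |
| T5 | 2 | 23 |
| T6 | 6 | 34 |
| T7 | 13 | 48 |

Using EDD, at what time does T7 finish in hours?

EDD (increasing due date): T5 T1 T4 T6 T2 T7 T3.
T5: 0→2
T1: 2→19
T4: 19→33
T6: 33→39
T2: 39→43
T7: 43→56

56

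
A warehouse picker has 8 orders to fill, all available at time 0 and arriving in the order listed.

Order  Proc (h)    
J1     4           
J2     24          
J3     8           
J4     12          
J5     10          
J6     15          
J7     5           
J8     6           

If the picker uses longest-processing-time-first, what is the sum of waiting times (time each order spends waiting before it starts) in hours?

LPT (decreasing processing time): J2 J6 J4 J5 J3 J8 J7 J1.
J2: waits 0, runs 0→24
J6: waits 24, runs 24→39
J4: waits 39, runs 39→51
J5: waits 51, runs 51→61
J3: waits 61, runs 61→69
J8: waits 69, runs 69→75
J7: waits 75, runs 75→80
J1: waits 80, runs 80→84
Sum = 0+24+39+51+61+69+75+80 = 399.

399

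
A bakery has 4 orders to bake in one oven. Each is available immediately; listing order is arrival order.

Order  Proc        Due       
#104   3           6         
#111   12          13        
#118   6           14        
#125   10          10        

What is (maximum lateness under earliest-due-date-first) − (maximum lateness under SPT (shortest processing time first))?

-1

EDD (increasing due date): #104 #125 #111 #118.
#104: 0→3, due 6, lateness -3
#125: 3→13, due 10, lateness 3
#111: 13→25, due 13, lateness 12
#118: 25→31, due 14, lateness 17
Maximum = 17.
SPT (increasing processing time): #104 #118 #125 #111.
#104: 0→3, due 6, lateness -3
#118: 3→9, due 14, lateness -5
#125: 9→19, due 10, lateness 9
#111: 19→31, due 13, lateness 18
Maximum = 18.
Difference = 17 − 18 = -1.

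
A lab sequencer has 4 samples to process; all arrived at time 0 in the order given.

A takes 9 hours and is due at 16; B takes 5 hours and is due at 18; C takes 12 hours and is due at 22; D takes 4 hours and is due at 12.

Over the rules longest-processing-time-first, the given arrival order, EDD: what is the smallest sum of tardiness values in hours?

8

LPT (decreasing processing time): C A B D.
C: 0→12, due 22, tardiness 0
A: 12→21, due 16, tardiness 5
B: 21→26, due 18, tardiness 8
D: 26→30, due 12, tardiness 18
Sum = 0+5+8+18 = 31.
FIFO (arrival order): A B C D.
A: 0→9, due 16, tardiness 0
B: 9→14, due 18, tardiness 0
C: 14→26, due 22, tardiness 4
D: 26→30, due 12, tardiness 18
Sum = 0+0+4+18 = 22.
EDD (increasing due date): D A B C.
D: 0→4, due 12, tardiness 0
A: 4→13, due 16, tardiness 0
B: 13→18, due 18, tardiness 0
C: 18→30, due 22, tardiness 8
Sum = 0+0+0+8 = 8.
LPT 31, FIFO 22, EDD 8 → minimum 8.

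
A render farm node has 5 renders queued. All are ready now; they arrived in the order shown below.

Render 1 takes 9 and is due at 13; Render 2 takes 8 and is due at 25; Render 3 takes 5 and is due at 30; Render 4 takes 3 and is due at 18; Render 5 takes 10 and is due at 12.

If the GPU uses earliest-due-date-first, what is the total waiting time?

81

EDD (increasing due date): Render 5 Render 1 Render 4 Render 2 Render 3.
Render 5: waits 0, runs 0→10
Render 1: waits 10, runs 10→19
Render 4: waits 19, runs 19→22
Render 2: waits 22, runs 22→30
Render 3: waits 30, runs 30→35
Sum = 0+10+19+22+30 = 81.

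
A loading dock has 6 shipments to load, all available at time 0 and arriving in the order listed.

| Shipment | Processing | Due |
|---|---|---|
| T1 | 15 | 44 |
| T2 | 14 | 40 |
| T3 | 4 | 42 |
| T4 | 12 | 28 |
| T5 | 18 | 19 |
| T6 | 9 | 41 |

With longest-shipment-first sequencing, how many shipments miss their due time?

4

LPT (decreasing processing time): T5 T1 T2 T4 T6 T3.
T5: 0→18, due 19, tardiness 0
T1: 18→33, due 44, tardiness 0
T2: 33→47, due 40, tardiness 7
T4: 47→59, due 28, tardiness 31
T6: 59→68, due 41, tardiness 27
T3: 68→72, due 42, tardiness 30
Late shipments: 4.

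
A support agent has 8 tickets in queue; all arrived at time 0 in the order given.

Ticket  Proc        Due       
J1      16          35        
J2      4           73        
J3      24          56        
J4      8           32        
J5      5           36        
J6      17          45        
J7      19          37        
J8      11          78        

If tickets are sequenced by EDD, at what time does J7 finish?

EDD (increasing due date): J4 J1 J5 J7 J6 J3 J2 J8.
J4: 0→8
J1: 8→24
J5: 24→29
J7: 29→48

48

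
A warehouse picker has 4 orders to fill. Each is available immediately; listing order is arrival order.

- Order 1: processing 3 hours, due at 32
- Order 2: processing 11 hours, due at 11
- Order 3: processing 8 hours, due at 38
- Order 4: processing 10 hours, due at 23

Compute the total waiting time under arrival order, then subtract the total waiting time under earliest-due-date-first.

-17

FIFO (arrival order): Order 1 Order 2 Order 3 Order 4.
Order 1: waits 0, runs 0→3
Order 2: waits 3, runs 3→14
Order 3: waits 14, runs 14→22
Order 4: waits 22, runs 22→32
Sum = 0+3+14+22 = 39.
EDD (increasing due date): Order 2 Order 4 Order 1 Order 3.
Order 2: waits 0, runs 0→11
Order 4: waits 11, runs 11→21
Order 1: waits 21, runs 21→24
Order 3: waits 24, runs 24→32
Sum = 0+11+21+24 = 56.
Difference = 39 − 56 = -17.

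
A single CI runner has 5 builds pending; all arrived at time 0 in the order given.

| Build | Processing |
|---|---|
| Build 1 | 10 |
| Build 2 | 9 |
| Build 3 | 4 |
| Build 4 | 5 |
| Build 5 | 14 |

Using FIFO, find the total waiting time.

80

FIFO (arrival order): Build 1 Build 2 Build 3 Build 4 Build 5.
Build 1: waits 0, runs 0→10
Build 2: waits 10, runs 10→19
Build 3: waits 19, runs 19→23
Build 4: waits 23, runs 23→28
Build 5: waits 28, runs 28→42
Sum = 0+10+19+23+28 = 80.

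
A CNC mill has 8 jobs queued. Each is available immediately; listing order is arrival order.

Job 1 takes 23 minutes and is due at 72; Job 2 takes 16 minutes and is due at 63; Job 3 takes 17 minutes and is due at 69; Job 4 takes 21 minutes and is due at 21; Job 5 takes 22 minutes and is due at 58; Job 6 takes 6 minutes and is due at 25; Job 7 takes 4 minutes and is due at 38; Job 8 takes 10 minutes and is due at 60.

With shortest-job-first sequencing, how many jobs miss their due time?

3

SPT (increasing processing time): Job 7 Job 6 Job 8 Job 2 Job 3 Job 4 Job 5 Job 1.
Job 7: 0→4, due 38, tardiness 0
Job 6: 4→10, due 25, tardiness 0
Job 8: 10→20, due 60, tardiness 0
Job 2: 20→36, due 63, tardiness 0
Job 3: 36→53, due 69, tardiness 0
Job 4: 53→74, due 21, tardiness 53
Job 5: 74→96, due 58, tardiness 38
Job 1: 96→119, due 72, tardiness 47
Late jobs: 3.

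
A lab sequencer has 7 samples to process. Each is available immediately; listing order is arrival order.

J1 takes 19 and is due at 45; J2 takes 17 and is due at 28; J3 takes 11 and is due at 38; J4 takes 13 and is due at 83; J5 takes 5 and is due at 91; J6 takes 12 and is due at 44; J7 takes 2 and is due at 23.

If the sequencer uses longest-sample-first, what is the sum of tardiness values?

115

LPT (decreasing processing time): J1 J2 J4 J6 J3 J5 J7.
J1: 0→19, due 45, tardiness 0
J2: 19→36, due 28, tardiness 8
J4: 36→49, due 83, tardiness 0
J6: 49→61, due 44, tardiness 17
J3: 61→72, due 38, tardiness 34
J5: 72→77, due 91, tardiness 0
J7: 77→79, due 23, tardiness 56
Sum = 0+8+0+17+34+0+56 = 115.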